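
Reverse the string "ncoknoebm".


Input: ncoknoebm
Reading characters right to left:
  Position 8: 'm'
  Position 7: 'b'
  Position 6: 'e'
  Position 5: 'o'
  Position 4: 'n'
  Position 3: 'k'
  Position 2: 'o'
  Position 1: 'c'
  Position 0: 'n'
Reversed: mbeonkocn

mbeonkocn


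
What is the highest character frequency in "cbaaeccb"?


Input: cbaaeccb
Character counts:
  'a': 2
  'b': 2
  'c': 3
  'e': 1
Maximum frequency: 3

3


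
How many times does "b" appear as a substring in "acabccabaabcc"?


Searching for "b" in "acabccabaabcc"
Scanning each position:
  Position 0: "a" => no
  Position 1: "c" => no
  Position 2: "a" => no
  Position 3: "b" => MATCH
  Position 4: "c" => no
  Position 5: "c" => no
  Position 6: "a" => no
  Position 7: "b" => MATCH
  Position 8: "a" => no
  Position 9: "a" => no
  Position 10: "b" => MATCH
  Position 11: "c" => no
  Position 12: "c" => no
Total occurrences: 3

3


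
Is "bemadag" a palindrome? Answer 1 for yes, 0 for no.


Input: bemadag
Reversed: gadameb
  Compare pos 0 ('b') with pos 6 ('g'): MISMATCH
  Compare pos 1 ('e') with pos 5 ('a'): MISMATCH
  Compare pos 2 ('m') with pos 4 ('d'): MISMATCH
Result: not a palindrome

0


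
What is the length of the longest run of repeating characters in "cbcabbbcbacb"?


Input: "cbcabbbcbacb"
Scanning for longest run:
  Position 1 ('b'): new char, reset run to 1
  Position 2 ('c'): new char, reset run to 1
  Position 3 ('a'): new char, reset run to 1
  Position 4 ('b'): new char, reset run to 1
  Position 5 ('b'): continues run of 'b', length=2
  Position 6 ('b'): continues run of 'b', length=3
  Position 7 ('c'): new char, reset run to 1
  Position 8 ('b'): new char, reset run to 1
  Position 9 ('a'): new char, reset run to 1
  Position 10 ('c'): new char, reset run to 1
  Position 11 ('b'): new char, reset run to 1
Longest run: 'b' with length 3

3


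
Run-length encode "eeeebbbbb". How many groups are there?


Input: eeeebbbbb
Scanning for consecutive runs:
  Group 1: 'e' x 4 (positions 0-3)
  Group 2: 'b' x 5 (positions 4-8)
Total groups: 2

2


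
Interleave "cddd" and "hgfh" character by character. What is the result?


Interleaving "cddd" and "hgfh":
  Position 0: 'c' from first, 'h' from second => "ch"
  Position 1: 'd' from first, 'g' from second => "dg"
  Position 2: 'd' from first, 'f' from second => "df"
  Position 3: 'd' from first, 'h' from second => "dh"
Result: chdgdfdh

chdgdfdh


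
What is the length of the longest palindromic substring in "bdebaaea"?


Input: "bdebaaea"
Checking substrings for palindromes:
  [5:8] "aea" (len 3) => palindrome
  [4:6] "aa" (len 2) => palindrome
Longest palindromic substring: "aea" with length 3

3


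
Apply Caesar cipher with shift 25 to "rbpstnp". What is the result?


Caesar cipher: shift "rbpstnp" by 25
  'r' (pos 17) + 25 = pos 16 = 'q'
  'b' (pos 1) + 25 = pos 0 = 'a'
  'p' (pos 15) + 25 = pos 14 = 'o'
  's' (pos 18) + 25 = pos 17 = 'r'
  't' (pos 19) + 25 = pos 18 = 's'
  'n' (pos 13) + 25 = pos 12 = 'm'
  'p' (pos 15) + 25 = pos 14 = 'o'
Result: qaorsmo

qaorsmo


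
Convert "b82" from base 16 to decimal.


Input: "b82" in base 16
Positional expansion:
  Digit 'b' (value 11) x 16^2 = 2816
  Digit '8' (value 8) x 16^1 = 128
  Digit '2' (value 2) x 16^0 = 2
Sum = 2946

2946


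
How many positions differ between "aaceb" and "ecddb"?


Comparing "aaceb" and "ecddb" position by position:
  Position 0: 'a' vs 'e' => DIFFER
  Position 1: 'a' vs 'c' => DIFFER
  Position 2: 'c' vs 'd' => DIFFER
  Position 3: 'e' vs 'd' => DIFFER
  Position 4: 'b' vs 'b' => same
Positions that differ: 4

4


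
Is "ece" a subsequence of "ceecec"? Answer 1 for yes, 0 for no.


Check if "ece" is a subsequence of "ceecec"
Greedy scan:
  Position 0 ('c'): no match needed
  Position 1 ('e'): matches sub[0] = 'e'
  Position 2 ('e'): no match needed
  Position 3 ('c'): matches sub[1] = 'c'
  Position 4 ('e'): matches sub[2] = 'e'
  Position 5 ('c'): no match needed
All 3 characters matched => is a subsequence

1


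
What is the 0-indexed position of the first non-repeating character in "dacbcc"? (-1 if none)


Input: dacbcc
Character frequencies:
  'a': 1
  'b': 1
  'c': 3
  'd': 1
Scanning left to right for freq == 1:
  Position 0 ('d'): unique! => answer = 0

0


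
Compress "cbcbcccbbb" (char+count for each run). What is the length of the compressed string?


Input: cbcbcccbbb
Runs:
  'c' x 1 => "c1"
  'b' x 1 => "b1"
  'c' x 1 => "c1"
  'b' x 1 => "b1"
  'c' x 3 => "c3"
  'b' x 3 => "b3"
Compressed: "c1b1c1b1c3b3"
Compressed length: 12

12


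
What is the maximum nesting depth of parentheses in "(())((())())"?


Input: "(())((())())"
Tracking depth:
  Position 0 '(': depth becomes 1
  Position 1 '(': depth becomes 2
  Position 2 ')': depth becomes 1
  Position 3 ')': depth becomes 0
  Position 4 '(': depth becomes 1
  Position 5 '(': depth becomes 2
  Position 6 '(': depth becomes 3
  Position 7 ')': depth becomes 2
  Position 8 ')': depth becomes 1
  Position 9 '(': depth becomes 2
  Position 10 ')': depth becomes 1
  Position 11 ')': depth becomes 0
Maximum depth reached: 3

3


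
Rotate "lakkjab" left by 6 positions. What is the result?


Input: "lakkjab", rotate left by 6
First 6 characters: "lakkja"
Remaining characters: "b"
Concatenate remaining + first: "b" + "lakkja" = "blakkja"

blakkja


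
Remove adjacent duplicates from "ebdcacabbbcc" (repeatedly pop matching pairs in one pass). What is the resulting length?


Input: ebdcacabbbcc
Stack-based adjacent duplicate removal:
  Read 'e': push. Stack: e
  Read 'b': push. Stack: eb
  Read 'd': push. Stack: ebd
  Read 'c': push. Stack: ebdc
  Read 'a': push. Stack: ebdca
  Read 'c': push. Stack: ebdcac
  Read 'a': push. Stack: ebdcaca
  Read 'b': push. Stack: ebdcacab
  Read 'b': matches stack top 'b' => pop. Stack: ebdcaca
  Read 'b': push. Stack: ebdcacab
  Read 'c': push. Stack: ebdcacabc
  Read 'c': matches stack top 'c' => pop. Stack: ebdcacab
Final stack: "ebdcacab" (length 8)

8


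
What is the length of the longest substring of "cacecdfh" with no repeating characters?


Input: "cacecdfh"
Sliding window (track last position of each char):
  Position 0 ('c'): window [0,0] length 1 -- new best
  Position 1 ('a'): window [0,1] length 2 -- new best
  Position 2 ('c'): repeat (last at 0), move window start to 1
  Position 2 ('c'): window [1,2] length 2
  Position 3 ('e'): window [1,3] length 3 -- new best
  Position 4 ('c'): repeat (last at 2), move window start to 3
  Position 4 ('c'): window [3,4] length 2
  Position 5 ('d'): window [3,5] length 3
  Position 6 ('f'): window [3,6] length 4 -- new best
  Position 7 ('h'): window [3,7] length 5 -- new best
Longest substring with no repeats: "ecdfh" with length 5

5


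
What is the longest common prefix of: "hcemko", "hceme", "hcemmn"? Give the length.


Words: hcemko, hceme, hcemmn
  Position 0: all 'h' => match
  Position 1: all 'c' => match
  Position 2: all 'e' => match
  Position 3: all 'm' => match
  Position 4: ('k', 'e', 'm') => mismatch, stop
LCP = "hcem" (length 4)

4


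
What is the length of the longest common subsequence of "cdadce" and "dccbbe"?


LCS of "cdadce" and "dccbbe"
DP table:
           d    c    c    b    b    e
      0    0    0    0    0    0    0
  c   0    0    1    1    1    1    1
  d   0    1    1    1    1    1    1
  a   0    1    1    1    1    1    1
  d   0    1    1    1    1    1    1
  c   0    1    2    2    2    2    2
  e   0    1    2    2    2    2    3
LCS length = dp[6][6] = 3

3


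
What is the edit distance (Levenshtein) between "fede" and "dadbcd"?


Computing edit distance: "fede" -> "dadbcd"
DP table:
           d    a    d    b    c    d
      0    1    2    3    4    5    6
  f   1    1    2    3    4    5    6
  e   2    2    2    3    4    5    6
  d   3    2    3    2    3    4    5
  e   4    3    3    3    3    4    5
Edit distance = dp[4][6] = 5

5


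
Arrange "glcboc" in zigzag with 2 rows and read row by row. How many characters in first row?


Zigzag "glcboc" into 2 rows:
Placing characters:
  'g' => row 0
  'l' => row 1
  'c' => row 0
  'b' => row 1
  'o' => row 0
  'c' => row 1
Rows:
  Row 0: "gco"
  Row 1: "lbc"
First row length: 3

3


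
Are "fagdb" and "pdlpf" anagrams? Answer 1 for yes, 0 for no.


Strings: "fagdb", "pdlpf"
Sorted first:  abdfg
Sorted second: dflpp
Differ at position 0: 'a' vs 'd' => not anagrams

0


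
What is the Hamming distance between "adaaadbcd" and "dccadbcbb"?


Comparing "adaaadbcd" and "dccadbcbb" position by position:
  Position 0: 'a' vs 'd' => differ
  Position 1: 'd' vs 'c' => differ
  Position 2: 'a' vs 'c' => differ
  Position 3: 'a' vs 'a' => same
  Position 4: 'a' vs 'd' => differ
  Position 5: 'd' vs 'b' => differ
  Position 6: 'b' vs 'c' => differ
  Position 7: 'c' vs 'b' => differ
  Position 8: 'd' vs 'b' => differ
Total differences (Hamming distance): 8

8


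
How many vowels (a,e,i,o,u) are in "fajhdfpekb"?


Input: fajhdfpekb
Checking each character:
  'f' at position 0: consonant
  'a' at position 1: vowel (running total: 1)
  'j' at position 2: consonant
  'h' at position 3: consonant
  'd' at position 4: consonant
  'f' at position 5: consonant
  'p' at position 6: consonant
  'e' at position 7: vowel (running total: 2)
  'k' at position 8: consonant
  'b' at position 9: consonant
Total vowels: 2

2


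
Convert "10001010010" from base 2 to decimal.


Input: "10001010010" in base 2
Positional expansion:
  Digit '1' (value 1) x 2^10 = 1024
  Digit '0' (value 0) x 2^9 = 0
  Digit '0' (value 0) x 2^8 = 0
  Digit '0' (value 0) x 2^7 = 0
  Digit '1' (value 1) x 2^6 = 64
  Digit '0' (value 0) x 2^5 = 0
  Digit '1' (value 1) x 2^4 = 16
  Digit '0' (value 0) x 2^3 = 0
  Digit '0' (value 0) x 2^2 = 0
  Digit '1' (value 1) x 2^1 = 2
  Digit '0' (value 0) x 2^0 = 0
Sum = 1106

1106


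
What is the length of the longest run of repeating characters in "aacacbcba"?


Input: "aacacbcba"
Scanning for longest run:
  Position 1 ('a'): continues run of 'a', length=2
  Position 2 ('c'): new char, reset run to 1
  Position 3 ('a'): new char, reset run to 1
  Position 4 ('c'): new char, reset run to 1
  Position 5 ('b'): new char, reset run to 1
  Position 6 ('c'): new char, reset run to 1
  Position 7 ('b'): new char, reset run to 1
  Position 8 ('a'): new char, reset run to 1
Longest run: 'a' with length 2

2


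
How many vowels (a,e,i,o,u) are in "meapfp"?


Input: meapfp
Checking each character:
  'm' at position 0: consonant
  'e' at position 1: vowel (running total: 1)
  'a' at position 2: vowel (running total: 2)
  'p' at position 3: consonant
  'f' at position 4: consonant
  'p' at position 5: consonant
Total vowels: 2

2


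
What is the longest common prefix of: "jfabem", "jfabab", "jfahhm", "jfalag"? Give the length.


Words: jfabem, jfabab, jfahhm, jfalag
  Position 0: all 'j' => match
  Position 1: all 'f' => match
  Position 2: all 'a' => match
  Position 3: ('b', 'b', 'h', 'l') => mismatch, stop
LCP = "jfa" (length 3)

3


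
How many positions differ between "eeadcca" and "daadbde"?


Comparing "eeadcca" and "daadbde" position by position:
  Position 0: 'e' vs 'd' => DIFFER
  Position 1: 'e' vs 'a' => DIFFER
  Position 2: 'a' vs 'a' => same
  Position 3: 'd' vs 'd' => same
  Position 4: 'c' vs 'b' => DIFFER
  Position 5: 'c' vs 'd' => DIFFER
  Position 6: 'a' vs 'e' => DIFFER
Positions that differ: 5

5


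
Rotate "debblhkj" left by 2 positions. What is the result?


Input: "debblhkj", rotate left by 2
First 2 characters: "de"
Remaining characters: "bblhkj"
Concatenate remaining + first: "bblhkj" + "de" = "bblhkjde"

bblhkjde


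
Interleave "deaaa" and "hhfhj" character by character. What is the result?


Interleaving "deaaa" and "hhfhj":
  Position 0: 'd' from first, 'h' from second => "dh"
  Position 1: 'e' from first, 'h' from second => "eh"
  Position 2: 'a' from first, 'f' from second => "af"
  Position 3: 'a' from first, 'h' from second => "ah"
  Position 4: 'a' from first, 'j' from second => "aj"
Result: dhehafahaj

dhehafahaj


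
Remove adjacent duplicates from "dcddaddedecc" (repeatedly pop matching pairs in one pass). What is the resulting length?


Input: dcddaddedecc
Stack-based adjacent duplicate removal:
  Read 'd': push. Stack: d
  Read 'c': push. Stack: dc
  Read 'd': push. Stack: dcd
  Read 'd': matches stack top 'd' => pop. Stack: dc
  Read 'a': push. Stack: dca
  Read 'd': push. Stack: dcad
  Read 'd': matches stack top 'd' => pop. Stack: dca
  Read 'e': push. Stack: dcae
  Read 'd': push. Stack: dcaed
  Read 'e': push. Stack: dcaede
  Read 'c': push. Stack: dcaedec
  Read 'c': matches stack top 'c' => pop. Stack: dcaede
Final stack: "dcaede" (length 6)

6


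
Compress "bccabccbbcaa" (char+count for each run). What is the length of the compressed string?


Input: bccabccbbcaa
Runs:
  'b' x 1 => "b1"
  'c' x 2 => "c2"
  'a' x 1 => "a1"
  'b' x 1 => "b1"
  'c' x 2 => "c2"
  'b' x 2 => "b2"
  'c' x 1 => "c1"
  'a' x 2 => "a2"
Compressed: "b1c2a1b1c2b2c1a2"
Compressed length: 16

16


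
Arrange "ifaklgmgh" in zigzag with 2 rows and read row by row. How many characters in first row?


Zigzag "ifaklgmgh" into 2 rows:
Placing characters:
  'i' => row 0
  'f' => row 1
  'a' => row 0
  'k' => row 1
  'l' => row 0
  'g' => row 1
  'm' => row 0
  'g' => row 1
  'h' => row 0
Rows:
  Row 0: "ialmh"
  Row 1: "fkgg"
First row length: 5

5


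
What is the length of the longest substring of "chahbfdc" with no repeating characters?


Input: "chahbfdc"
Sliding window (track last position of each char):
  Position 0 ('c'): window [0,0] length 1 -- new best
  Position 1 ('h'): window [0,1] length 2 -- new best
  Position 2 ('a'): window [0,2] length 3 -- new best
  Position 3 ('h'): repeat (last at 1), move window start to 2
  Position 3 ('h'): window [2,3] length 2
  Position 4 ('b'): window [2,4] length 3
  Position 5 ('f'): window [2,5] length 4 -- new best
  Position 6 ('d'): window [2,6] length 5 -- new best
  Position 7 ('c'): window [2,7] length 6 -- new best
Longest substring with no repeats: "ahbfdc" with length 6

6


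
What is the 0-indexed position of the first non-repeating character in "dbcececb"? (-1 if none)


Input: dbcececb
Character frequencies:
  'b': 2
  'c': 3
  'd': 1
  'e': 2
Scanning left to right for freq == 1:
  Position 0 ('d'): unique! => answer = 0

0


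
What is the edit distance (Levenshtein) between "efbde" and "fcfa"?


Computing edit distance: "efbde" -> "fcfa"
DP table:
           f    c    f    a
      0    1    2    3    4
  e   1    1    2    3    4
  f   2    1    2    2    3
  b   3    2    2    3    3
  d   4    3    3    3    4
  e   5    4    4    4    4
Edit distance = dp[5][4] = 4

4


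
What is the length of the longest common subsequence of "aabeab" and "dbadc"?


LCS of "aabeab" and "dbadc"
DP table:
           d    b    a    d    c
      0    0    0    0    0    0
  a   0    0    0    1    1    1
  a   0    0    0    1    1    1
  b   0    0    1    1    1    1
  e   0    0    1    1    1    1
  a   0    0    1    2    2    2
  b   0    0    1    2    2    2
LCS length = dp[6][5] = 2

2


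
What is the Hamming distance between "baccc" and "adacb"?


Comparing "baccc" and "adacb" position by position:
  Position 0: 'b' vs 'a' => differ
  Position 1: 'a' vs 'd' => differ
  Position 2: 'c' vs 'a' => differ
  Position 3: 'c' vs 'c' => same
  Position 4: 'c' vs 'b' => differ
Total differences (Hamming distance): 4

4


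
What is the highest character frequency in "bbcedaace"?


Input: bbcedaace
Character counts:
  'a': 2
  'b': 2
  'c': 2
  'd': 1
  'e': 2
Maximum frequency: 2

2


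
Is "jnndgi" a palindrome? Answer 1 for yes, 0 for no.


Input: jnndgi
Reversed: igdnnj
  Compare pos 0 ('j') with pos 5 ('i'): MISMATCH
  Compare pos 1 ('n') with pos 4 ('g'): MISMATCH
  Compare pos 2 ('n') with pos 3 ('d'): MISMATCH
Result: not a palindrome

0


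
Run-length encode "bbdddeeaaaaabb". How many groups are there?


Input: bbdddeeaaaaabb
Scanning for consecutive runs:
  Group 1: 'b' x 2 (positions 0-1)
  Group 2: 'd' x 3 (positions 2-4)
  Group 3: 'e' x 2 (positions 5-6)
  Group 4: 'a' x 5 (positions 7-11)
  Group 5: 'b' x 2 (positions 12-13)
Total groups: 5

5


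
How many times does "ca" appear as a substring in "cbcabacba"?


Searching for "ca" in "cbcabacba"
Scanning each position:
  Position 0: "cb" => no
  Position 1: "bc" => no
  Position 2: "ca" => MATCH
  Position 3: "ab" => no
  Position 4: "ba" => no
  Position 5: "ac" => no
  Position 6: "cb" => no
  Position 7: "ba" => no
Total occurrences: 1

1


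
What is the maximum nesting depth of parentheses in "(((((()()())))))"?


Input: "(((((()()())))))"
Tracking depth:
  Position 0 '(': depth becomes 1
  Position 1 '(': depth becomes 2
  Position 2 '(': depth becomes 3
  Position 3 '(': depth becomes 4
  Position 4 '(': depth becomes 5
  Position 5 '(': depth becomes 6
  Position 6 ')': depth becomes 5
  Position 7 '(': depth becomes 6
  Position 8 ')': depth becomes 5
  Position 9 '(': depth becomes 6
  Position 10 ')': depth becomes 5
  Position 11 ')': depth becomes 4
  Position 12 ')': depth becomes 3
  Position 13 ')': depth becomes 2
  Position 14 ')': depth becomes 1
  Position 15 ')': depth becomes 0
Maximum depth reached: 6

6


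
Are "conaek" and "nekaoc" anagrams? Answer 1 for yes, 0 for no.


Strings: "conaek", "nekaoc"
Sorted first:  acekno
Sorted second: acekno
Sorted forms match => anagrams

1


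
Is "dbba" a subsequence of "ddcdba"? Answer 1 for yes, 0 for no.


Check if "dbba" is a subsequence of "ddcdba"
Greedy scan:
  Position 0 ('d'): matches sub[0] = 'd'
  Position 1 ('d'): no match needed
  Position 2 ('c'): no match needed
  Position 3 ('d'): no match needed
  Position 4 ('b'): matches sub[1] = 'b'
  Position 5 ('a'): no match needed
Only matched 2/4 characters => not a subsequence

0


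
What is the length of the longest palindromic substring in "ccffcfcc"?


Input: "ccffcfcc"
Checking substrings for palindromes:
  [1:5] "cffc" (len 4) => palindrome
  [3:6] "fcf" (len 3) => palindrome
  [4:7] "cfc" (len 3) => palindrome
  [0:2] "cc" (len 2) => palindrome
  [2:4] "ff" (len 2) => palindrome
  [6:8] "cc" (len 2) => palindrome
Longest palindromic substring: "cffc" with length 4

4


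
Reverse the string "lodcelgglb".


Input: lodcelgglb
Reading characters right to left:
  Position 9: 'b'
  Position 8: 'l'
  Position 7: 'g'
  Position 6: 'g'
  Position 5: 'l'
  Position 4: 'e'
  Position 3: 'c'
  Position 2: 'd'
  Position 1: 'o'
  Position 0: 'l'
Reversed: blgglecdol

blgglecdol


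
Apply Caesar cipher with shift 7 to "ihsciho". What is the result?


Caesar cipher: shift "ihsciho" by 7
  'i' (pos 8) + 7 = pos 15 = 'p'
  'h' (pos 7) + 7 = pos 14 = 'o'
  's' (pos 18) + 7 = pos 25 = 'z'
  'c' (pos 2) + 7 = pos 9 = 'j'
  'i' (pos 8) + 7 = pos 15 = 'p'
  'h' (pos 7) + 7 = pos 14 = 'o'
  'o' (pos 14) + 7 = pos 21 = 'v'
Result: pozjpov

pozjpov


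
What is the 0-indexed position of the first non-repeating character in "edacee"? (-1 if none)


Input: edacee
Character frequencies:
  'a': 1
  'c': 1
  'd': 1
  'e': 3
Scanning left to right for freq == 1:
  Position 0 ('e'): freq=3, skip
  Position 1 ('d'): unique! => answer = 1

1


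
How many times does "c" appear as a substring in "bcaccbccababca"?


Searching for "c" in "bcaccbccababca"
Scanning each position:
  Position 0: "b" => no
  Position 1: "c" => MATCH
  Position 2: "a" => no
  Position 3: "c" => MATCH
  Position 4: "c" => MATCH
  Position 5: "b" => no
  Position 6: "c" => MATCH
  Position 7: "c" => MATCH
  Position 8: "a" => no
  Position 9: "b" => no
  Position 10: "a" => no
  Position 11: "b" => no
  Position 12: "c" => MATCH
  Position 13: "a" => no
Total occurrences: 6

6


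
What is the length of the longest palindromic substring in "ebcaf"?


Input: "ebcaf"
Checking substrings for palindromes:
  No multi-char palindromic substrings found
Longest palindromic substring: "e" with length 1

1


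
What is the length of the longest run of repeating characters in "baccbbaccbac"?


Input: "baccbbaccbac"
Scanning for longest run:
  Position 1 ('a'): new char, reset run to 1
  Position 2 ('c'): new char, reset run to 1
  Position 3 ('c'): continues run of 'c', length=2
  Position 4 ('b'): new char, reset run to 1
  Position 5 ('b'): continues run of 'b', length=2
  Position 6 ('a'): new char, reset run to 1
  Position 7 ('c'): new char, reset run to 1
  Position 8 ('c'): continues run of 'c', length=2
  Position 9 ('b'): new char, reset run to 1
  Position 10 ('a'): new char, reset run to 1
  Position 11 ('c'): new char, reset run to 1
Longest run: 'c' with length 2

2


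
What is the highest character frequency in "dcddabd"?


Input: dcddabd
Character counts:
  'a': 1
  'b': 1
  'c': 1
  'd': 4
Maximum frequency: 4

4


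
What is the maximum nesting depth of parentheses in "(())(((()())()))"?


Input: "(())(((()())()))"
Tracking depth:
  Position 0 '(': depth becomes 1
  Position 1 '(': depth becomes 2
  Position 2 ')': depth becomes 1
  Position 3 ')': depth becomes 0
  Position 4 '(': depth becomes 1
  Position 5 '(': depth becomes 2
  Position 6 '(': depth becomes 3
  Position 7 '(': depth becomes 4
  Position 8 ')': depth becomes 3
  Position 9 '(': depth becomes 4
  Position 10 ')': depth becomes 3
  Position 11 ')': depth becomes 2
  Position 12 '(': depth becomes 3
  Position 13 ')': depth becomes 2
  Position 14 ')': depth becomes 1
  Position 15 ')': depth becomes 0
Maximum depth reached: 4

4


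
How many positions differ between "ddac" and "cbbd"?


Comparing "ddac" and "cbbd" position by position:
  Position 0: 'd' vs 'c' => DIFFER
  Position 1: 'd' vs 'b' => DIFFER
  Position 2: 'a' vs 'b' => DIFFER
  Position 3: 'c' vs 'd' => DIFFER
Positions that differ: 4

4


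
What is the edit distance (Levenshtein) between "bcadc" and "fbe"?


Computing edit distance: "bcadc" -> "fbe"
DP table:
           f    b    e
      0    1    2    3
  b   1    1    1    2
  c   2    2    2    2
  a   3    3    3    3
  d   4    4    4    4
  c   5    5    5    5
Edit distance = dp[5][3] = 5

5


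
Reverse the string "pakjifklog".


Input: pakjifklog
Reading characters right to left:
  Position 9: 'g'
  Position 8: 'o'
  Position 7: 'l'
  Position 6: 'k'
  Position 5: 'f'
  Position 4: 'i'
  Position 3: 'j'
  Position 2: 'k'
  Position 1: 'a'
  Position 0: 'p'
Reversed: golkfijkap

golkfijkap


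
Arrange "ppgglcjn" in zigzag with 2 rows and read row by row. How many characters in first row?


Zigzag "ppgglcjn" into 2 rows:
Placing characters:
  'p' => row 0
  'p' => row 1
  'g' => row 0
  'g' => row 1
  'l' => row 0
  'c' => row 1
  'j' => row 0
  'n' => row 1
Rows:
  Row 0: "pglj"
  Row 1: "pgcn"
First row length: 4

4


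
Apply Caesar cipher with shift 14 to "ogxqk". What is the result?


Caesar cipher: shift "ogxqk" by 14
  'o' (pos 14) + 14 = pos 2 = 'c'
  'g' (pos 6) + 14 = pos 20 = 'u'
  'x' (pos 23) + 14 = pos 11 = 'l'
  'q' (pos 16) + 14 = pos 4 = 'e'
  'k' (pos 10) + 14 = pos 24 = 'y'
Result: culey

culey


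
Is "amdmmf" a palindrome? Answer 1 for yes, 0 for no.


Input: amdmmf
Reversed: fmmdma
  Compare pos 0 ('a') with pos 5 ('f'): MISMATCH
  Compare pos 1 ('m') with pos 4 ('m'): match
  Compare pos 2 ('d') with pos 3 ('m'): MISMATCH
Result: not a palindrome

0


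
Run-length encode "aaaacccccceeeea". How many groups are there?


Input: aaaacccccceeeea
Scanning for consecutive runs:
  Group 1: 'a' x 4 (positions 0-3)
  Group 2: 'c' x 6 (positions 4-9)
  Group 3: 'e' x 4 (positions 10-13)
  Group 4: 'a' x 1 (positions 14-14)
Total groups: 4

4


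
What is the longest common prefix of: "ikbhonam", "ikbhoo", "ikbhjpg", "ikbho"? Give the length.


Words: ikbhonam, ikbhoo, ikbhjpg, ikbho
  Position 0: all 'i' => match
  Position 1: all 'k' => match
  Position 2: all 'b' => match
  Position 3: all 'h' => match
  Position 4: ('o', 'o', 'j', 'o') => mismatch, stop
LCP = "ikbh" (length 4)

4


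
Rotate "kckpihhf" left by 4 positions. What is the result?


Input: "kckpihhf", rotate left by 4
First 4 characters: "kckp"
Remaining characters: "ihhf"
Concatenate remaining + first: "ihhf" + "kckp" = "ihhfkckp"

ihhfkckp


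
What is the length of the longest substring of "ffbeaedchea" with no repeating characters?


Input: "ffbeaedchea"
Sliding window (track last position of each char):
  Position 0 ('f'): window [0,0] length 1 -- new best
  Position 1 ('f'): repeat (last at 0), move window start to 1
  Position 1 ('f'): window [1,1] length 1
  Position 2 ('b'): window [1,2] length 2 -- new best
  Position 3 ('e'): window [1,3] length 3 -- new best
  Position 4 ('a'): window [1,4] length 4 -- new best
  Position 5 ('e'): repeat (last at 3), move window start to 4
  Position 5 ('e'): window [4,5] length 2
  Position 6 ('d'): window [4,6] length 3
  Position 7 ('c'): window [4,7] length 4
  Position 8 ('h'): window [4,8] length 5 -- new best
  Position 9 ('e'): repeat (last at 5), move window start to 6
  Position 9 ('e'): window [6,9] length 4
  Position 10 ('a'): window [6,10] length 5
Longest substring with no repeats: "aedch" with length 5

5


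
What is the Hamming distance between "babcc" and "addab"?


Comparing "babcc" and "addab" position by position:
  Position 0: 'b' vs 'a' => differ
  Position 1: 'a' vs 'd' => differ
  Position 2: 'b' vs 'd' => differ
  Position 3: 'c' vs 'a' => differ
  Position 4: 'c' vs 'b' => differ
Total differences (Hamming distance): 5

5


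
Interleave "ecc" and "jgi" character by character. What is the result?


Interleaving "ecc" and "jgi":
  Position 0: 'e' from first, 'j' from second => "ej"
  Position 1: 'c' from first, 'g' from second => "cg"
  Position 2: 'c' from first, 'i' from second => "ci"
Result: ejcgci

ejcgci


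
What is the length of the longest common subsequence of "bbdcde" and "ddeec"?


LCS of "bbdcde" and "ddeec"
DP table:
           d    d    e    e    c
      0    0    0    0    0    0
  b   0    0    0    0    0    0
  b   0    0    0    0    0    0
  d   0    1    1    1    1    1
  c   0    1    1    1    1    2
  d   0    1    2    2    2    2
  e   0    1    2    3    3    3
LCS length = dp[6][5] = 3

3


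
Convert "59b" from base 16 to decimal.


Input: "59b" in base 16
Positional expansion:
  Digit '5' (value 5) x 16^2 = 1280
  Digit '9' (value 9) x 16^1 = 144
  Digit 'b' (value 11) x 16^0 = 11
Sum = 1435

1435


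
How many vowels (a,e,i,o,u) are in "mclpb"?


Input: mclpb
Checking each character:
  'm' at position 0: consonant
  'c' at position 1: consonant
  'l' at position 2: consonant
  'p' at position 3: consonant
  'b' at position 4: consonant
Total vowels: 0

0


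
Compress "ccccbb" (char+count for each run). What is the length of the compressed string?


Input: ccccbb
Runs:
  'c' x 4 => "c4"
  'b' x 2 => "b2"
Compressed: "c4b2"
Compressed length: 4

4


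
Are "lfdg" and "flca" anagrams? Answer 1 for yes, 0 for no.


Strings: "lfdg", "flca"
Sorted first:  dfgl
Sorted second: acfl
Differ at position 0: 'd' vs 'a' => not anagrams

0


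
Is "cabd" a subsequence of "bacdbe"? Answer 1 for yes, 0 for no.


Check if "cabd" is a subsequence of "bacdbe"
Greedy scan:
  Position 0 ('b'): no match needed
  Position 1 ('a'): no match needed
  Position 2 ('c'): matches sub[0] = 'c'
  Position 3 ('d'): no match needed
  Position 4 ('b'): no match needed
  Position 5 ('e'): no match needed
Only matched 1/4 characters => not a subsequence

0


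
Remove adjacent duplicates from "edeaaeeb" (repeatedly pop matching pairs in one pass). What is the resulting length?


Input: edeaaeeb
Stack-based adjacent duplicate removal:
  Read 'e': push. Stack: e
  Read 'd': push. Stack: ed
  Read 'e': push. Stack: ede
  Read 'a': push. Stack: edea
  Read 'a': matches stack top 'a' => pop. Stack: ede
  Read 'e': matches stack top 'e' => pop. Stack: ed
  Read 'e': push. Stack: ede
  Read 'b': push. Stack: edeb
Final stack: "edeb" (length 4)

4


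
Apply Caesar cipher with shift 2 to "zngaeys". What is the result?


Caesar cipher: shift "zngaeys" by 2
  'z' (pos 25) + 2 = pos 1 = 'b'
  'n' (pos 13) + 2 = pos 15 = 'p'
  'g' (pos 6) + 2 = pos 8 = 'i'
  'a' (pos 0) + 2 = pos 2 = 'c'
  'e' (pos 4) + 2 = pos 6 = 'g'
  'y' (pos 24) + 2 = pos 0 = 'a'
  's' (pos 18) + 2 = pos 20 = 'u'
Result: bpicgau

bpicgau


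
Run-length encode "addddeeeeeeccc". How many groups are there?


Input: addddeeeeeeccc
Scanning for consecutive runs:
  Group 1: 'a' x 1 (positions 0-0)
  Group 2: 'd' x 4 (positions 1-4)
  Group 3: 'e' x 6 (positions 5-10)
  Group 4: 'c' x 3 (positions 11-13)
Total groups: 4

4


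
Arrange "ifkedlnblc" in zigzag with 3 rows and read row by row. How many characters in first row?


Zigzag "ifkedlnblc" into 3 rows:
Placing characters:
  'i' => row 0
  'f' => row 1
  'k' => row 2
  'e' => row 1
  'd' => row 0
  'l' => row 1
  'n' => row 2
  'b' => row 1
  'l' => row 0
  'c' => row 1
Rows:
  Row 0: "idl"
  Row 1: "felbc"
  Row 2: "kn"
First row length: 3

3


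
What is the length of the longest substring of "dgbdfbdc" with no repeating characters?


Input: "dgbdfbdc"
Sliding window (track last position of each char):
  Position 0 ('d'): window [0,0] length 1 -- new best
  Position 1 ('g'): window [0,1] length 2 -- new best
  Position 2 ('b'): window [0,2] length 3 -- new best
  Position 3 ('d'): repeat (last at 0), move window start to 1
  Position 3 ('d'): window [1,3] length 3
  Position 4 ('f'): window [1,4] length 4 -- new best
  Position 5 ('b'): repeat (last at 2), move window start to 3
  Position 5 ('b'): window [3,5] length 3
  Position 6 ('d'): repeat (last at 3), move window start to 4
  Position 6 ('d'): window [4,6] length 3
  Position 7 ('c'): window [4,7] length 4
Longest substring with no repeats: "gbdf" with length 4

4


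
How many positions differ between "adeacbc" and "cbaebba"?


Comparing "adeacbc" and "cbaebba" position by position:
  Position 0: 'a' vs 'c' => DIFFER
  Position 1: 'd' vs 'b' => DIFFER
  Position 2: 'e' vs 'a' => DIFFER
  Position 3: 'a' vs 'e' => DIFFER
  Position 4: 'c' vs 'b' => DIFFER
  Position 5: 'b' vs 'b' => same
  Position 6: 'c' vs 'a' => DIFFER
Positions that differ: 6

6


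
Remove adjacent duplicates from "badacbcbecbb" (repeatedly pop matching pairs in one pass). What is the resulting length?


Input: badacbcbecbb
Stack-based adjacent duplicate removal:
  Read 'b': push. Stack: b
  Read 'a': push. Stack: ba
  Read 'd': push. Stack: bad
  Read 'a': push. Stack: bada
  Read 'c': push. Stack: badac
  Read 'b': push. Stack: badacb
  Read 'c': push. Stack: badacbc
  Read 'b': push. Stack: badacbcb
  Read 'e': push. Stack: badacbcbe
  Read 'c': push. Stack: badacbcbec
  Read 'b': push. Stack: badacbcbecb
  Read 'b': matches stack top 'b' => pop. Stack: badacbcbec
Final stack: "badacbcbec" (length 10)

10


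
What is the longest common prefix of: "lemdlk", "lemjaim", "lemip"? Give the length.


Words: lemdlk, lemjaim, lemip
  Position 0: all 'l' => match
  Position 1: all 'e' => match
  Position 2: all 'm' => match
  Position 3: ('d', 'j', 'i') => mismatch, stop
LCP = "lem" (length 3)

3


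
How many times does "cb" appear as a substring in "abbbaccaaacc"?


Searching for "cb" in "abbbaccaaacc"
Scanning each position:
  Position 0: "ab" => no
  Position 1: "bb" => no
  Position 2: "bb" => no
  Position 3: "ba" => no
  Position 4: "ac" => no
  Position 5: "cc" => no
  Position 6: "ca" => no
  Position 7: "aa" => no
  Position 8: "aa" => no
  Position 9: "ac" => no
  Position 10: "cc" => no
Total occurrences: 0

0


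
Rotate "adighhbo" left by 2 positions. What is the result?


Input: "adighhbo", rotate left by 2
First 2 characters: "ad"
Remaining characters: "ighhbo"
Concatenate remaining + first: "ighhbo" + "ad" = "ighhboad"

ighhboad


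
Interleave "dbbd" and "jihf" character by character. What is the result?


Interleaving "dbbd" and "jihf":
  Position 0: 'd' from first, 'j' from second => "dj"
  Position 1: 'b' from first, 'i' from second => "bi"
  Position 2: 'b' from first, 'h' from second => "bh"
  Position 3: 'd' from first, 'f' from second => "df"
Result: djbibhdf

djbibhdf


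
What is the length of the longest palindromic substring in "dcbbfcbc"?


Input: "dcbbfcbc"
Checking substrings for palindromes:
  [5:8] "cbc" (len 3) => palindrome
  [2:4] "bb" (len 2) => palindrome
Longest palindromic substring: "cbc" with length 3

3


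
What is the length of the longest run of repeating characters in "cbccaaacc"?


Input: "cbccaaacc"
Scanning for longest run:
  Position 1 ('b'): new char, reset run to 1
  Position 2 ('c'): new char, reset run to 1
  Position 3 ('c'): continues run of 'c', length=2
  Position 4 ('a'): new char, reset run to 1
  Position 5 ('a'): continues run of 'a', length=2
  Position 6 ('a'): continues run of 'a', length=3
  Position 7 ('c'): new char, reset run to 1
  Position 8 ('c'): continues run of 'c', length=2
Longest run: 'a' with length 3

3


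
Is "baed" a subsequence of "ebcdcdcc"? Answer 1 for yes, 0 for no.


Check if "baed" is a subsequence of "ebcdcdcc"
Greedy scan:
  Position 0 ('e'): no match needed
  Position 1 ('b'): matches sub[0] = 'b'
  Position 2 ('c'): no match needed
  Position 3 ('d'): no match needed
  Position 4 ('c'): no match needed
  Position 5 ('d'): no match needed
  Position 6 ('c'): no match needed
  Position 7 ('c'): no match needed
Only matched 1/4 characters => not a subsequence

0


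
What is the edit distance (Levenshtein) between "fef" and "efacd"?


Computing edit distance: "fef" -> "efacd"
DP table:
           e    f    a    c    d
      0    1    2    3    4    5
  f   1    1    1    2    3    4
  e   2    1    2    2    3    4
  f   3    2    1    2    3    4
Edit distance = dp[3][5] = 4

4


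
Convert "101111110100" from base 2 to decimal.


Input: "101111110100" in base 2
Positional expansion:
  Digit '1' (value 1) x 2^11 = 2048
  Digit '0' (value 0) x 2^10 = 0
  Digit '1' (value 1) x 2^9 = 512
  Digit '1' (value 1) x 2^8 = 256
  Digit '1' (value 1) x 2^7 = 128
  Digit '1' (value 1) x 2^6 = 64
  Digit '1' (value 1) x 2^5 = 32
  Digit '1' (value 1) x 2^4 = 16
  Digit '0' (value 0) x 2^3 = 0
  Digit '1' (value 1) x 2^2 = 4
  Digit '0' (value 0) x 2^1 = 0
  Digit '0' (value 0) x 2^0 = 0
Sum = 3060

3060


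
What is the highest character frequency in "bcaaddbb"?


Input: bcaaddbb
Character counts:
  'a': 2
  'b': 3
  'c': 1
  'd': 2
Maximum frequency: 3

3


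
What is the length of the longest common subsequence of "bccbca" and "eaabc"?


LCS of "bccbca" and "eaabc"
DP table:
           e    a    a    b    c
      0    0    0    0    0    0
  b   0    0    0    0    1    1
  c   0    0    0    0    1    2
  c   0    0    0    0    1    2
  b   0    0    0    0    1    2
  c   0    0    0    0    1    2
  a   0    0    1    1    1    2
LCS length = dp[6][5] = 2

2


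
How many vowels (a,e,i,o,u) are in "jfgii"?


Input: jfgii
Checking each character:
  'j' at position 0: consonant
  'f' at position 1: consonant
  'g' at position 2: consonant
  'i' at position 3: vowel (running total: 1)
  'i' at position 4: vowel (running total: 2)
Total vowels: 2

2


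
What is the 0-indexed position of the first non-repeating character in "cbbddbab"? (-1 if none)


Input: cbbddbab
Character frequencies:
  'a': 1
  'b': 4
  'c': 1
  'd': 2
Scanning left to right for freq == 1:
  Position 0 ('c'): unique! => answer = 0

0


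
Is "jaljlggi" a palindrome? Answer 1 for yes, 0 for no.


Input: jaljlggi
Reversed: iggljlaj
  Compare pos 0 ('j') with pos 7 ('i'): MISMATCH
  Compare pos 1 ('a') with pos 6 ('g'): MISMATCH
  Compare pos 2 ('l') with pos 5 ('g'): MISMATCH
  Compare pos 3 ('j') with pos 4 ('l'): MISMATCH
Result: not a palindrome

0


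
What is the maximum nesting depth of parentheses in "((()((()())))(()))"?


Input: "((()((()())))(()))"
Tracking depth:
  Position 0 '(': depth becomes 1
  Position 1 '(': depth becomes 2
  Position 2 '(': depth becomes 3
  Position 3 ')': depth becomes 2
  Position 4 '(': depth becomes 3
  Position 5 '(': depth becomes 4
  Position 6 '(': depth becomes 5
  Position 7 ')': depth becomes 4
  Position 8 '(': depth becomes 5
  Position 9 ')': depth becomes 4
  Position 10 ')': depth becomes 3
  Position 11 ')': depth becomes 2
  Position 12 ')': depth becomes 1
  Position 13 '(': depth becomes 2
  Position 14 '(': depth becomes 3
  Position 15 ')': depth becomes 2
  Position 16 ')': depth becomes 1
  Position 17 ')': depth becomes 0
Maximum depth reached: 5

5


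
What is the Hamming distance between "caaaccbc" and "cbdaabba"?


Comparing "caaaccbc" and "cbdaabba" position by position:
  Position 0: 'c' vs 'c' => same
  Position 1: 'a' vs 'b' => differ
  Position 2: 'a' vs 'd' => differ
  Position 3: 'a' vs 'a' => same
  Position 4: 'c' vs 'a' => differ
  Position 5: 'c' vs 'b' => differ
  Position 6: 'b' vs 'b' => same
  Position 7: 'c' vs 'a' => differ
Total differences (Hamming distance): 5

5


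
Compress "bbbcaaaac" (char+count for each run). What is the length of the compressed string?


Input: bbbcaaaac
Runs:
  'b' x 3 => "b3"
  'c' x 1 => "c1"
  'a' x 4 => "a4"
  'c' x 1 => "c1"
Compressed: "b3c1a4c1"
Compressed length: 8

8


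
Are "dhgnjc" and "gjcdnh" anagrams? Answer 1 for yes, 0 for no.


Strings: "dhgnjc", "gjcdnh"
Sorted first:  cdghjn
Sorted second: cdghjn
Sorted forms match => anagrams

1


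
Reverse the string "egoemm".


Input: egoemm
Reading characters right to left:
  Position 5: 'm'
  Position 4: 'm'
  Position 3: 'e'
  Position 2: 'o'
  Position 1: 'g'
  Position 0: 'e'
Reversed: mmeoge

mmeoge


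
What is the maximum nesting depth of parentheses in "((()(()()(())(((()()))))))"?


Input: "((()(()()(())(((()()))))))"
Tracking depth:
  Position 0 '(': depth becomes 1
  Position 1 '(': depth becomes 2
  Position 2 '(': depth becomes 3
  Position 3 ')': depth becomes 2
  Position 4 '(': depth becomes 3
  Position 5 '(': depth becomes 4
  Position 6 ')': depth becomes 3
  Position 7 '(': depth becomes 4
  Position 8 ')': depth becomes 3
  Position 9 '(': depth becomes 4
  Position 10 '(': depth becomes 5
  Position 11 ')': depth becomes 4
  Position 12 ')': depth becomes 3
  Position 13 '(': depth becomes 4
  Position 14 '(': depth becomes 5
  Position 15 '(': depth becomes 6
  Position 16 '(': depth becomes 7
  Position 17 ')': depth becomes 6
  Position 18 '(': depth becomes 7
  Position 19 ')': depth becomes 6
  Position 20 ')': depth becomes 5
  Position 21 ')': depth becomes 4
  Position 22 ')': depth becomes 3
  Position 23 ')': depth becomes 2
  Position 24 ')': depth becomes 1
  Position 25 ')': depth becomes 0
Maximum depth reached: 7

7


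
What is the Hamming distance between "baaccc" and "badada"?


Comparing "baaccc" and "badada" position by position:
  Position 0: 'b' vs 'b' => same
  Position 1: 'a' vs 'a' => same
  Position 2: 'a' vs 'd' => differ
  Position 3: 'c' vs 'a' => differ
  Position 4: 'c' vs 'd' => differ
  Position 5: 'c' vs 'a' => differ
Total differences (Hamming distance): 4

4


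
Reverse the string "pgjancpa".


Input: pgjancpa
Reading characters right to left:
  Position 7: 'a'
  Position 6: 'p'
  Position 5: 'c'
  Position 4: 'n'
  Position 3: 'a'
  Position 2: 'j'
  Position 1: 'g'
  Position 0: 'p'
Reversed: apcnajgp

apcnajgp


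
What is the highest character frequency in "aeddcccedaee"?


Input: aeddcccedaee
Character counts:
  'a': 2
  'c': 3
  'd': 3
  'e': 4
Maximum frequency: 4

4


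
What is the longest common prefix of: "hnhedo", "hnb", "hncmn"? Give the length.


Words: hnhedo, hnb, hncmn
  Position 0: all 'h' => match
  Position 1: all 'n' => match
  Position 2: ('h', 'b', 'c') => mismatch, stop
LCP = "hn" (length 2)

2


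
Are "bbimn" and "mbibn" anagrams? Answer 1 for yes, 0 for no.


Strings: "bbimn", "mbibn"
Sorted first:  bbimn
Sorted second: bbimn
Sorted forms match => anagrams

1
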